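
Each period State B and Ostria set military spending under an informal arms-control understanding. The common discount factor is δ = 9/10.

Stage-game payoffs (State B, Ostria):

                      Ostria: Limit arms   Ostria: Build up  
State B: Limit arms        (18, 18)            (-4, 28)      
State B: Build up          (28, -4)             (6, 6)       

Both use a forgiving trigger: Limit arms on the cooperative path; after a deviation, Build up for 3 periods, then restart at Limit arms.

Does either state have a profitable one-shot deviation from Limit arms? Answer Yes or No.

IC: δ+…+δ^3 ≥ (28−18)/(18−6) = 5/6.
At δ = 9/10: partial sum = 2.4390 ≥ 0.8333. Cooperation sustainable.

No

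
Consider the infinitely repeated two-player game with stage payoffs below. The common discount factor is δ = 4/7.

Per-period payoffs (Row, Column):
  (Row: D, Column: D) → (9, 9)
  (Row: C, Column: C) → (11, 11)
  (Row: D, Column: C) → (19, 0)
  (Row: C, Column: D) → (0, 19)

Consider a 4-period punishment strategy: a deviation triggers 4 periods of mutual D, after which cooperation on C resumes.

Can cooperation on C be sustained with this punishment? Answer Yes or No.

Comparing payoff streams over the 5 periods until play realigns: cooperate → 11(1+δ+…+δ^4); deviate → 19 + 9(δ+…+δ^4).
Cooperation is sustained iff (11−9)(δ+…+δ^4) ≥ 19−11.
δ+…+δ^4 = 4/7·(1−(4/7)^4)/(1−4/7) = 1.1912, and (19−11)/(11−9) = 4.0000.
1.1912 < 4.0000, so cooperation is not sustainable.

No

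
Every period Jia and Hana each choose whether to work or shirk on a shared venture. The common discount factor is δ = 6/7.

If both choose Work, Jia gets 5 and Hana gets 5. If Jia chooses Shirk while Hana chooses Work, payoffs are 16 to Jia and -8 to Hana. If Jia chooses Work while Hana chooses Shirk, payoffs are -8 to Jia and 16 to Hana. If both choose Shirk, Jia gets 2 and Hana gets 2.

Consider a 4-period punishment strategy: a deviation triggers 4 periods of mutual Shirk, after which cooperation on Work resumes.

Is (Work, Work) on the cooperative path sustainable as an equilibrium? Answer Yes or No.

No

A one-shot deviation gives 16 now, then 2 for 4 periods, then back to 5.
Gain from deviating: (16−5) today; loss: (5−2) in each of the next 4 periods.
No-deviation condition: (5−2)(δ+…+δ^4) ≥ 16−5, i.e. δ+…+δ^4 ≥ 11/3.
At δ = 6/7: δ+…+δ^4 = 2.7613 < 3.6667.
So cooperation is not sustainable.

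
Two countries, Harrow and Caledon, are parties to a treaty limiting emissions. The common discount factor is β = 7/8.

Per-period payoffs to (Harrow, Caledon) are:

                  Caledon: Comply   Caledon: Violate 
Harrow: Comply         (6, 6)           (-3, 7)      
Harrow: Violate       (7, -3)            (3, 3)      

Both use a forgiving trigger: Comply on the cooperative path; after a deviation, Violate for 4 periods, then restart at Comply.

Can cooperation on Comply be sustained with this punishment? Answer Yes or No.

Yes

A one-shot deviation gives 7 now, then 3 for 4 periods, then back to 6.
Gain from deviating: (7−6) today; loss: (6−3) in each of the next 4 periods.
No-deviation condition: (6−3)(β+…+β^4) ≥ 7−6, i.e. β+…+β^4 ≥ 1/3.
At β = 7/8: β+…+β^4 = 2.8967 ≥ 0.3333.
So cooperation is sustainable.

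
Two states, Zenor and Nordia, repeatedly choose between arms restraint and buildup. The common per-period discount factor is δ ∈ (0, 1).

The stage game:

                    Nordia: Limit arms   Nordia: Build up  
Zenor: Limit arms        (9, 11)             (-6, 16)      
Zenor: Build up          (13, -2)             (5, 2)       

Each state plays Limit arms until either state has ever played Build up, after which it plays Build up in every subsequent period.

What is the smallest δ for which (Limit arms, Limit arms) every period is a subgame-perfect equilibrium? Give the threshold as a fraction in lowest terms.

Zenor: cooperation gives 9 each period; deviation gives 13 once then 5 forever.
  9/(1−δ) ≥ 13 + 5δ/(1−δ) ⇒ δ ≥ 4/8 = 1/2.
Nordia: cooperation gives 11 each period; deviation gives 16 once then 2 forever.
  δ ≥ 5/14.
Both must hold, so the binding constraint is Zenor's: δ ≥ 1/2.

1/2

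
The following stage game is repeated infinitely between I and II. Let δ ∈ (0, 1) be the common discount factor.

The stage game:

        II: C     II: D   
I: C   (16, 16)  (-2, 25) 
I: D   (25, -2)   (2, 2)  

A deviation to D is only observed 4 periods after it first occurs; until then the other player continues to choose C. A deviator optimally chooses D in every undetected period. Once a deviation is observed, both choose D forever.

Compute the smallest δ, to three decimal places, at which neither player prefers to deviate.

0.791

A deviator earns 25 for 4 periods, then 2 forever; cooperating earns 16 forever. Multiplying the IC by (1−δ):
16 ≥ 25(1−δ^4) + 2δ^4, so 23·δ^4 ≥ 9 and δ^4 ≥ 9/23.
δ ≥ (9/23)^(1/4) ≈ 0.791.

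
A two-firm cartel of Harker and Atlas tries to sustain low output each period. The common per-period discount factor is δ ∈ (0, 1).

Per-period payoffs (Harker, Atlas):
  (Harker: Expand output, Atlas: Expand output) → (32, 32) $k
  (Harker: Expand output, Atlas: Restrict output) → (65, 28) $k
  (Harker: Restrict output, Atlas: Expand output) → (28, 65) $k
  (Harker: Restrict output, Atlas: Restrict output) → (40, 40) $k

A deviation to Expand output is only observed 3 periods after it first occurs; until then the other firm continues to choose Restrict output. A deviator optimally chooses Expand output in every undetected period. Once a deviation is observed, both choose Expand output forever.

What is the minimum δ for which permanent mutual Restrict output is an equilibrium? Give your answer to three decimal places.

Deviating for the 3 undetected periods gains 65−40 = 25 per period over cooperation, then loses 40−32 = 8 per period forever once punishment starts.
Gain: 25(1 + δ + … + δ^2); loss: 8·δ^3/(1−δ).
No profitable deviation ⇔ 25(1−δ^3) ≤ 8·δ^3, i.e. δ^3 ≥ 25/(25+8) = 25/33.
Hence δ ≥ (25/33)^(1/3) ≈ 0.912.

0.912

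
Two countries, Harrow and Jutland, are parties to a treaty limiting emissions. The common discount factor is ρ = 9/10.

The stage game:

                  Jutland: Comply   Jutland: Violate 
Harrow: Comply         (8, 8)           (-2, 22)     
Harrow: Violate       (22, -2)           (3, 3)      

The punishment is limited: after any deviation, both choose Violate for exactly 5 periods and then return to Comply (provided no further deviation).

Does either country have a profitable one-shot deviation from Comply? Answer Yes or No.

No

IC: ρ+…+ρ^5 ≥ (22−8)/(8−3) = 14/5.
At ρ = 9/10: partial sum = 3.6856 ≥ 2.8000. Cooperation sustainable.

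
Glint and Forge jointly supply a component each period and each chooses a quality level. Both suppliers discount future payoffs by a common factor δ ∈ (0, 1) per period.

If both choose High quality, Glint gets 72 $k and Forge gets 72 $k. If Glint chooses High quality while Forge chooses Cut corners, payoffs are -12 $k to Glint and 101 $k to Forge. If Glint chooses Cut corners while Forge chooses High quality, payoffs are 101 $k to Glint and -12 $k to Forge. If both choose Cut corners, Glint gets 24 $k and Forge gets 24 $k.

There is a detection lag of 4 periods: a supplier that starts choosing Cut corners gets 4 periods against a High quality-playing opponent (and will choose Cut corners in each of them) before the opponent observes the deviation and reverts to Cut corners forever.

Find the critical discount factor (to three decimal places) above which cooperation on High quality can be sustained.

Deviating for the 4 undetected periods gains 101−72 = 29 per period over cooperation, then loses 72−24 = 48 per period forever once punishment starts.
Gain: 29(1 + δ + … + δ^3); loss: 48·δ^4/(1−δ).
No profitable deviation ⇔ 29(1−δ^4) ≤ 48·δ^4, i.e. δ^4 ≥ 29/(29+48) = 29/77.
Hence δ ≥ (29/77)^(1/4) ≈ 0.783.

0.783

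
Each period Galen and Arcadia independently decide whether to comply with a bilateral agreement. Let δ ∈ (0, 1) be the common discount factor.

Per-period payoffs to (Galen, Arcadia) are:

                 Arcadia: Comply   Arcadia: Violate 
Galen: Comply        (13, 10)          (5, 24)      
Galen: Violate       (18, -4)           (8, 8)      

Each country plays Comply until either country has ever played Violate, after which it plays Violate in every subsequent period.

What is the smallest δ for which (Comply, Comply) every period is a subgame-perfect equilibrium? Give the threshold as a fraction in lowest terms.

Galen's threshold: (18−13)/(18−8) = 1/2.
Arcadia's threshold: (24−10)/(24−8) = 7/8.
1/2 < 7/8, so Arcadia binds and δ* = 7/8.

7/8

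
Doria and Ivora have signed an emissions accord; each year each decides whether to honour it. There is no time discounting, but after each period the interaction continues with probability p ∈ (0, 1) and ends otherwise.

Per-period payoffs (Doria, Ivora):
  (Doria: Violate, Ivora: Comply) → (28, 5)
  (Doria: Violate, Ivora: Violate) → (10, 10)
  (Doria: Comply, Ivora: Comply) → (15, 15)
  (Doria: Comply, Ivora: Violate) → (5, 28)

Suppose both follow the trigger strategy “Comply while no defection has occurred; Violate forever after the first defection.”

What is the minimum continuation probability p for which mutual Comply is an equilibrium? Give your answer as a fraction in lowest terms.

13/18

With no time discounting, the continuation probability p plays the role of the discount factor.
Grim-trigger IC: 15/(1−p) ≥ 28 + 10p/(1−p) ⇒ p ≥ (28−15)/(28−10) = 13/18.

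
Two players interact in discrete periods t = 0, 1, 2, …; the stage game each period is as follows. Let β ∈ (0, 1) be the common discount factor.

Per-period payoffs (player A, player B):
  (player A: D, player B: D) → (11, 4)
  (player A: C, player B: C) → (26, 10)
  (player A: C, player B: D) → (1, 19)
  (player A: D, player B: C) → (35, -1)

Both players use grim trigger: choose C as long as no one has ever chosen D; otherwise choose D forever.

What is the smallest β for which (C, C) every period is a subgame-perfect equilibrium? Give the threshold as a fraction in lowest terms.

For player A: deviation gain 35−26 = 9, per-period punishment loss 26−11 = 15. IC gives β ≥ 9/24 = 3/8.
For player B: gain 9, loss 6 per period, so β ≥ 9/15 = 3/5.
The tighter constraint is player B's, so cooperation needs β ≥ 3/5.

3/5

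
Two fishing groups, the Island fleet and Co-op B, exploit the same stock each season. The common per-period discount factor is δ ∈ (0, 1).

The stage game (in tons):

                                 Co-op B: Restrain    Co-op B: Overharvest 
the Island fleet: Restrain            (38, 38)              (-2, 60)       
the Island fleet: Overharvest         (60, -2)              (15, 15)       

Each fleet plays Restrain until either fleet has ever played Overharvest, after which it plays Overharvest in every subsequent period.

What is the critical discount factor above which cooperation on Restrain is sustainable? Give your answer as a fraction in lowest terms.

22/45

38/(1−δ) ≥ 60 + 15δ/(1−δ)
38 ≥ 60 − 45δ
δ ≥ 22/45.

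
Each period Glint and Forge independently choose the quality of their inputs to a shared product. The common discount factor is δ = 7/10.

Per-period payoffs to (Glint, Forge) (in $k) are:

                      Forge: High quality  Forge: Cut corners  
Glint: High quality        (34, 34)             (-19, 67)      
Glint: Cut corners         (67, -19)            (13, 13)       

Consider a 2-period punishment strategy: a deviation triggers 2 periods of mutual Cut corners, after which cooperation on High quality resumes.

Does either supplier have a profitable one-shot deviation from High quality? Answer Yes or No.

Yes

A one-shot deviation gives 67 now, then 13 for 2 periods, then back to 34.
Gain from deviating: (67−34) today; loss: (34−13) in each of the next 2 periods.
No-deviation condition: (34−13)(δ+…+δ^2) ≥ 67−34, i.e. δ+…+δ^2 ≥ 11/7.
At δ = 7/10: δ+…+δ^2 = 1.1900 < 1.5714.
So cooperation is not sustainable.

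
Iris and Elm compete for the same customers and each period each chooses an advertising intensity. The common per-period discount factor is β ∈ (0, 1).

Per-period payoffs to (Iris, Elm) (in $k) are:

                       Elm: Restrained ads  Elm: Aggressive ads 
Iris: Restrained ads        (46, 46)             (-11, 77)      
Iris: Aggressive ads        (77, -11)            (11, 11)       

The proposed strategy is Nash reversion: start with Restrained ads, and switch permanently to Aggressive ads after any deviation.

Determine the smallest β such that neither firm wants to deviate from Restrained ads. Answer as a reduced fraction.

One-period gain from deviating is 77 − 46 = 31. The loss is 46 − 11 = 35 in every subsequent period, with present value 35·β/(1−β).
Deviation is unprofitable when 35·β/(1−β) ≥ 31, i.e. β/(1−β) ≥ 31/35.
Equivalently β ≥ 31/(31+35) = 31/66.

31/66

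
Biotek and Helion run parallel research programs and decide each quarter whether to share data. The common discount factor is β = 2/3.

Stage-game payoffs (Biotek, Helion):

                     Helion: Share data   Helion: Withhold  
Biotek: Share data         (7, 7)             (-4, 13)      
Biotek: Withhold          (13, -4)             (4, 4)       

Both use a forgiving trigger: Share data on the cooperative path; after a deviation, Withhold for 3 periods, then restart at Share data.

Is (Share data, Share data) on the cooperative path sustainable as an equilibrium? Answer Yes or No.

IC: β+…+β^3 ≥ (13−7)/(7−4) = 2.
At β = 2/3: partial sum = 1.4074 < 2.0000. Cooperation not sustainable.

No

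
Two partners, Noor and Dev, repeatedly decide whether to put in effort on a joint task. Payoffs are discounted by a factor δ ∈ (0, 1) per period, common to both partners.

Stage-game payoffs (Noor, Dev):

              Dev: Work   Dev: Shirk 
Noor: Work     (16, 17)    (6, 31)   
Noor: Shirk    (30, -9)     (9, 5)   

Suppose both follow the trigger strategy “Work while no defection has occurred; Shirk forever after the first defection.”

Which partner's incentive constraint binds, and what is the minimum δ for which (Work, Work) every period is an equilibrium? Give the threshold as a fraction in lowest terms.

Noor's threshold: (30−16)/(30−9) = 2/3.
Dev's threshold: (31−17)/(31−5) = 7/13.
2/3 > 7/13, so Noor binds and δ* = 2/3.

Noor; δ ≥ 2/3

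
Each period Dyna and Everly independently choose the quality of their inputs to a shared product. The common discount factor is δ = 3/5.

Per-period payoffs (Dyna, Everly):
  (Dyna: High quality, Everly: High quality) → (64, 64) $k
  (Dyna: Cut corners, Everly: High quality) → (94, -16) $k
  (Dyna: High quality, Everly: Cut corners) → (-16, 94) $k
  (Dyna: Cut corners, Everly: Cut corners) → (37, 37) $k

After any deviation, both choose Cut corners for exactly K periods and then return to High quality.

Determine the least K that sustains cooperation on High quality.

3

Need Σ_{k=1}^{K} δ^k ≥ (94−64)/(64−37) = 1.1111 at δ = 3/5.
At K = 2 the sum is 0.9600 < 1.1111; at K = 3 it is 1.1760 ≥ 1.1111.
So the minimum punishment length is K = 3.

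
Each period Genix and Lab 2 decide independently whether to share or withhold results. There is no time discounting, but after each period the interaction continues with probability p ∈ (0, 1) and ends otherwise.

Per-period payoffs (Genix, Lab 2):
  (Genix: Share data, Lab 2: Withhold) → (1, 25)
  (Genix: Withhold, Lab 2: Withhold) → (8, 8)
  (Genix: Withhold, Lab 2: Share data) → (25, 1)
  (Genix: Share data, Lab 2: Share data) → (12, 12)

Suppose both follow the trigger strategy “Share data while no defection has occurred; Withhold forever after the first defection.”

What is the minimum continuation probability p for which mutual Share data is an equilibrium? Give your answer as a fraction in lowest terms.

13/17

With no time discounting, the continuation probability p plays the role of the discount factor.
Grim-trigger IC: 12/(1−p) ≥ 25 + 8p/(1−p) ⇒ p ≥ (25−12)/(25−8) = 13/17.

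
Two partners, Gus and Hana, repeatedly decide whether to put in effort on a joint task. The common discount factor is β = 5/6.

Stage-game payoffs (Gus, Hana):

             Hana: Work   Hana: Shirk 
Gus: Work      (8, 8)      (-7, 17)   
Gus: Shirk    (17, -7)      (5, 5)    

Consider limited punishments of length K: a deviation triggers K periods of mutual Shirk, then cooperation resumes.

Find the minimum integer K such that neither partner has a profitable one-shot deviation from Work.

Need Σ_{k=1}^{K} β^k ≥ (17−8)/(8−5) = 3.0000 at β = 5/6.
At K = 5 the sum is 2.9906 < 3.0000; at K = 6 it is 3.3255 ≥ 3.0000.
So the minimum punishment length is K = 6.

6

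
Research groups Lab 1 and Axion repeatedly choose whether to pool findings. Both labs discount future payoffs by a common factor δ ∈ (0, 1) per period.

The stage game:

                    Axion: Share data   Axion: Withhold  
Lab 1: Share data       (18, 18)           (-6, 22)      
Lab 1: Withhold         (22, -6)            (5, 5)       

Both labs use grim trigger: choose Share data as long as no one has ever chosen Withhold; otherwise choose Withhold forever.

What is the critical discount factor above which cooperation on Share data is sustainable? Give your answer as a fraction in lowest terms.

One-period gain from deviating is 22 − 18 = 4. The loss is 18 − 5 = 13 in every subsequent period, with present value 13·δ/(1−δ).
Deviation is unprofitable when 13·δ/(1−δ) ≥ 4, i.e. δ/(1−δ) ≥ 4/13.
Equivalently δ ≥ 4/(4+13) = 4/17.

4/17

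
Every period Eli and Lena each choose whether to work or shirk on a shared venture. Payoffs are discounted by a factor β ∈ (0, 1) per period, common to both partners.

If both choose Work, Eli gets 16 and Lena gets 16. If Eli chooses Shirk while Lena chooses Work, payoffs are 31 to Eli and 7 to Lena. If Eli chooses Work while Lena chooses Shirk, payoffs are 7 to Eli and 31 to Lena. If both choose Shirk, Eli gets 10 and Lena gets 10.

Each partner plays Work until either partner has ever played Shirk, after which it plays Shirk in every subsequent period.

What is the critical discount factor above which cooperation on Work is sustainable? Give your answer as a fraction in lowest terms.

5/7

Under grim trigger the critical discount factor is (T−C)/(T−P) with T = 31, C = 16, P = 10.
β* = (31−16)/(31−10) = 15/21 = 5/7.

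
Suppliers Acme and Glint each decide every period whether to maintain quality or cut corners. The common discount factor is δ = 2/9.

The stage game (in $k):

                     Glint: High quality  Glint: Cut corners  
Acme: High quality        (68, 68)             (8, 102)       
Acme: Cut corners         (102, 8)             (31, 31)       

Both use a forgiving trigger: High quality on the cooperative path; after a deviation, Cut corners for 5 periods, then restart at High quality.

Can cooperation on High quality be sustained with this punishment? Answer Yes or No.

No

Comparing payoff streams over the 6 periods until play realigns: cooperate → 68(1+δ+…+δ^5); deviate → 102 + 31(δ+…+δ^5).
Cooperation is sustained iff (68−31)(δ+…+δ^5) ≥ 102−68.
δ+…+δ^5 = 2/9·(1−(2/9)^5)/(1−2/9) = 0.2856, and (102−68)/(68−31) = 0.9189.
0.2856 < 0.9189, so cooperation is not sustainable.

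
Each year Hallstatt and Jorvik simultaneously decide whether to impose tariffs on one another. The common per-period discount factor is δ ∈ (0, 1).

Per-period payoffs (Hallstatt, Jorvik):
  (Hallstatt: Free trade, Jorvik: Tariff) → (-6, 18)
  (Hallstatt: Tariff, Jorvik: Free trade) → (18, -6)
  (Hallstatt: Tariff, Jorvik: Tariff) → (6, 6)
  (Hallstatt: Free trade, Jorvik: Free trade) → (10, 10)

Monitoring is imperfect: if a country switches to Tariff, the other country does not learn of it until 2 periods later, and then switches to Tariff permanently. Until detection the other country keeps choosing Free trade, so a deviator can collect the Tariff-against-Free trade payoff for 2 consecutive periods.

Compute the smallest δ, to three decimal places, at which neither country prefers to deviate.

A deviator earns 18 for 2 periods, then 6 forever; cooperating earns 10 forever. Multiplying the IC by (1−δ):
10 ≥ 18(1−δ^2) + 6δ^2, so 12·δ^2 ≥ 8 and δ^2 ≥ 2/3.
δ ≥ (2/3)^(1/2) ≈ 0.816.

0.816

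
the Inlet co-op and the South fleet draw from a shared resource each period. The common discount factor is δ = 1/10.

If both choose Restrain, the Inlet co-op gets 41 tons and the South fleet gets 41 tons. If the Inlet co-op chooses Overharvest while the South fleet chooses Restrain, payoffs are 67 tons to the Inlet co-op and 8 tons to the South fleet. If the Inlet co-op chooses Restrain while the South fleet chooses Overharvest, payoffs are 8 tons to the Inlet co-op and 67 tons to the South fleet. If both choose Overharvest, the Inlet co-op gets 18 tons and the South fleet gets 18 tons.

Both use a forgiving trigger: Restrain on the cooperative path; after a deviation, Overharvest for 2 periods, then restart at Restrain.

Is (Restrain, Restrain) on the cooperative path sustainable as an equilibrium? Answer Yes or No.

IC: δ+…+δ^2 ≥ (67−41)/(41−18) = 26/23.
At δ = 1/10: partial sum = 0.1100 < 1.1304. Cooperation not sustainable.

No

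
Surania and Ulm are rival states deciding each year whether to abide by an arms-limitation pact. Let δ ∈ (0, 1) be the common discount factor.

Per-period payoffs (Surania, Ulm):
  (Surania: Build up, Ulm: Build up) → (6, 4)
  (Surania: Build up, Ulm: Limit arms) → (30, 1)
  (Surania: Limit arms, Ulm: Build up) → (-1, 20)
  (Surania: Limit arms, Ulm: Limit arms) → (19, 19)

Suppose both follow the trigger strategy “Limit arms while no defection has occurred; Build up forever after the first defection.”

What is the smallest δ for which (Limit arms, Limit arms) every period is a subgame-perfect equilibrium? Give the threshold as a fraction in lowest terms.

For Surania: deviation gain 30−19 = 11, per-period punishment loss 19−6 = 13. IC gives δ ≥ 11/24.
For Ulm: gain 1, loss 15 per period, so δ ≥ 1/16.
The tighter constraint is Surania's, so cooperation needs δ ≥ 11/24.

11/24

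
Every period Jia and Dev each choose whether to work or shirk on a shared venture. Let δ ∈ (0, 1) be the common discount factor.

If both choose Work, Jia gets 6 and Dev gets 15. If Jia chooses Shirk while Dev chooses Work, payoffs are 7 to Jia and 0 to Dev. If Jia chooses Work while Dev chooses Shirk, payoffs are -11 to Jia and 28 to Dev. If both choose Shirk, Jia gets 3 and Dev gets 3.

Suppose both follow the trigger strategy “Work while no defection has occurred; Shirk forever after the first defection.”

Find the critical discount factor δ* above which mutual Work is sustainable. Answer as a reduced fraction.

13/25

Jia's threshold: (7−6)/(7−3) = 1/4.
Dev's threshold: (28−15)/(28−3) = 13/25.
1/4 < 13/25, so Dev binds and δ* = 13/25.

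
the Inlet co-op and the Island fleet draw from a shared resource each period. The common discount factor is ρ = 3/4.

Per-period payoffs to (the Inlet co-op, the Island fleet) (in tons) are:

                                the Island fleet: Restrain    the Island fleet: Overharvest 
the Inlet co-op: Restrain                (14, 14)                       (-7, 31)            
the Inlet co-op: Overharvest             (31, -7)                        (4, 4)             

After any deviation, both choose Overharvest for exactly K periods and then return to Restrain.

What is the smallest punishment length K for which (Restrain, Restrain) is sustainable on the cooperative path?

3

Need Σ_{k=1}^{K} ρ^k ≥ (31−14)/(14−4) = 1.7000 at ρ = 3/4.
At K = 2 the sum is 1.3125 < 1.7000; at K = 3 it is 1.7344 ≥ 1.7000.
So the minimum punishment length is K = 3.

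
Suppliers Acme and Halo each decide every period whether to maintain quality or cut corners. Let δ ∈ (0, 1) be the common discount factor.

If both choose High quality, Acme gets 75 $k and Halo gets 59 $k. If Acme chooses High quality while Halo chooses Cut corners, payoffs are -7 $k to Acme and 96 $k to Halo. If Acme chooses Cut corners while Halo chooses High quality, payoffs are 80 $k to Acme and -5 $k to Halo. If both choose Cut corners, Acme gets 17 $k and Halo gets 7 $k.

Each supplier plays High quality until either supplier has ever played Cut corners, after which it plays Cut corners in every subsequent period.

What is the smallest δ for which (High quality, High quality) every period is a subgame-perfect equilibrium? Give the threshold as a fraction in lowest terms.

Acme: cooperation gives 75 each period; deviation gives 80 once then 17 forever.
  75/(1−δ) ≥ 80 + 17δ/(1−δ) ⇒ δ ≥ 5/63.
Halo: cooperation gives 59 each period; deviation gives 96 once then 7 forever.
  δ ≥ 37/89.
Both must hold, so the binding constraint is Halo's: δ ≥ 37/89.

37/89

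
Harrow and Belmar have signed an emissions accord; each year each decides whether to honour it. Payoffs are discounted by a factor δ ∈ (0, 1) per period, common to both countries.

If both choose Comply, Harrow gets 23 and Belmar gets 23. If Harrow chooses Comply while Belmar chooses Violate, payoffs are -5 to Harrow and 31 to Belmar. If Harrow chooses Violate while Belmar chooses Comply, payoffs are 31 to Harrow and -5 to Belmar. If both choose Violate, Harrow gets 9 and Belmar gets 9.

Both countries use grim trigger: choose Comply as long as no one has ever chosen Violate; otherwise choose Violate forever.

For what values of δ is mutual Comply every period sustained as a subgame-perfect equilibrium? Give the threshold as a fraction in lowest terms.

4/11

Under grim trigger the critical discount factor is (T−C)/(T−P) with T = 31, C = 23, P = 9.
δ* = (31−23)/(31−9) = 8/22 = 4/11.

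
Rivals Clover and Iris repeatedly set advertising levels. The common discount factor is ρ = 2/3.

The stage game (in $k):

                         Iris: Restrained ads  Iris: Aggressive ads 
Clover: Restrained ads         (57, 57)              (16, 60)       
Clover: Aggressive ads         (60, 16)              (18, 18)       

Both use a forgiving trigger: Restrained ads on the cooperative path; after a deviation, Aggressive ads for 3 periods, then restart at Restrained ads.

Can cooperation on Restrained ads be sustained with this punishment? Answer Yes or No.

Yes

IC: ρ+…+ρ^3 ≥ (60−57)/(57−18) = 1/13.
At ρ = 2/3: partial sum = 1.4074 ≥ 0.0769. Cooperation sustainable.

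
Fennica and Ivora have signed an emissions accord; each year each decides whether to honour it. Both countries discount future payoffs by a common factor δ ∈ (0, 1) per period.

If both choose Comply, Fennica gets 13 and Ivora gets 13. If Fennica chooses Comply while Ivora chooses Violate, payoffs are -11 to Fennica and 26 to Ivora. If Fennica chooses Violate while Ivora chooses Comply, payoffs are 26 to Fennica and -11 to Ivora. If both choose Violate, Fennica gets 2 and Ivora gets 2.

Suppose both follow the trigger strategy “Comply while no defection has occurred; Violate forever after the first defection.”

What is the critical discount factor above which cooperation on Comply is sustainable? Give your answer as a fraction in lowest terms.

13/24

13/(1−δ) ≥ 26 + 2δ/(1−δ)
13 ≥ 26 − 24δ
δ ≥ 13/24.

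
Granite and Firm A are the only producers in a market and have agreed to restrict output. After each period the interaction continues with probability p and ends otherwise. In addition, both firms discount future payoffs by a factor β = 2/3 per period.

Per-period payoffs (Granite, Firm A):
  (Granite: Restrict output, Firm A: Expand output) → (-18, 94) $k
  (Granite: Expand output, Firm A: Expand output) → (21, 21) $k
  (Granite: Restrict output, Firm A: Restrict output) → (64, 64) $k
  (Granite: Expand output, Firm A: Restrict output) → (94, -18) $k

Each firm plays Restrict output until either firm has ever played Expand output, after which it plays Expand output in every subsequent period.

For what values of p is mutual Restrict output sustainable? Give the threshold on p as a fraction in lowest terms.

Expected continuation weight on next period's payoff is β·p = 2/3·p, which plays the role of the discount factor.
Cooperation requires 2/3·p ≥ (94−64)/(94−21) = 30/73, hence p ≥ 45/73.

45/73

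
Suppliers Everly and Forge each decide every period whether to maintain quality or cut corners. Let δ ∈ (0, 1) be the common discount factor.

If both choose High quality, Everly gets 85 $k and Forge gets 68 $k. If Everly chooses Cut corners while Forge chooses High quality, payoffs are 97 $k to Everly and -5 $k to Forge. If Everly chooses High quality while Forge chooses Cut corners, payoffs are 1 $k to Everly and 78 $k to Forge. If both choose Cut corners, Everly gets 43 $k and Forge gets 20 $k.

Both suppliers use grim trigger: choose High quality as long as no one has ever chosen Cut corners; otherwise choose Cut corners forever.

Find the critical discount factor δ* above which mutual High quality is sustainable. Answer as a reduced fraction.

Everly: cooperation gives 85 each period; deviation gives 97 once then 43 forever.
  85/(1−δ) ≥ 97 + 43δ/(1−δ) ⇒ δ ≥ 12/54 = 2/9.
Forge: cooperation gives 68 each period; deviation gives 78 once then 20 forever.
  δ ≥ 10/58 = 5/29.
Both must hold, so the binding constraint is Everly's: δ ≥ 2/9.

2/9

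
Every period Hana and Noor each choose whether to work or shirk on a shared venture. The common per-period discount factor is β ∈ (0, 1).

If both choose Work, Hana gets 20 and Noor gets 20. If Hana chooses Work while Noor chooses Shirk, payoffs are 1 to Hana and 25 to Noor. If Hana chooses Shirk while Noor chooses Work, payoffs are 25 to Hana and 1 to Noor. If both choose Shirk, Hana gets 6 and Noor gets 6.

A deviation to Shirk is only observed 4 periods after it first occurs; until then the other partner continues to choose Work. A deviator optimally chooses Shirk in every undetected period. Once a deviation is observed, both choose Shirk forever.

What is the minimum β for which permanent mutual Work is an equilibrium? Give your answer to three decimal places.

The best deviation is to choose Shirk for all 4 undetected periods, earning 25 each, then 6 forever once detected.
Deviation value: 25(1−β^4)/(1−β) + 6β^4/(1−β); cooperation value: 20/(1−β).
IC: 20 ≥ 25(1−β^4) + 6β^4 = 25 − 19β^4.
So β^4 ≥ 5/19, giving β ≥ (5/19)^(1/4) ≈ 0.716.

0.716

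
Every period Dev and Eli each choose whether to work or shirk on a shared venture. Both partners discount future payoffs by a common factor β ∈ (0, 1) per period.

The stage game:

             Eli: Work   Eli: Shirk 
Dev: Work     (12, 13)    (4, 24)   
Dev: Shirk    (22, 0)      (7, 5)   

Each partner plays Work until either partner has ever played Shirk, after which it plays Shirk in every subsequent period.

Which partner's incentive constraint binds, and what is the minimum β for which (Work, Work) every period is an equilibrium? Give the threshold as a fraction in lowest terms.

Dev; β ≥ 2/3

Dev's threshold: (22−12)/(22−7) = 2/3.
Eli's threshold: (24−13)/(24−5) = 11/19.
2/3 > 11/19, so Dev binds and β* = 2/3.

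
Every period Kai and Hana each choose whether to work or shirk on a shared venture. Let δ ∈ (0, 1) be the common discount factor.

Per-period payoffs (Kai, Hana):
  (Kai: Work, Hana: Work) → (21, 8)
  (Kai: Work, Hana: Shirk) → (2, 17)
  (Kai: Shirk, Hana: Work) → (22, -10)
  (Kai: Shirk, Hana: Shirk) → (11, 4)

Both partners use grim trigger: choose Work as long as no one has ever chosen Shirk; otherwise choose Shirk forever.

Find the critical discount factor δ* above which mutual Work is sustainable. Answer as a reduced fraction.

Kai's threshold: (22−21)/(22−11) = 1/11.
Hana's threshold: (17−8)/(17−4) = 9/13.
1/11 < 9/13, so Hana binds and δ* = 9/13.

9/13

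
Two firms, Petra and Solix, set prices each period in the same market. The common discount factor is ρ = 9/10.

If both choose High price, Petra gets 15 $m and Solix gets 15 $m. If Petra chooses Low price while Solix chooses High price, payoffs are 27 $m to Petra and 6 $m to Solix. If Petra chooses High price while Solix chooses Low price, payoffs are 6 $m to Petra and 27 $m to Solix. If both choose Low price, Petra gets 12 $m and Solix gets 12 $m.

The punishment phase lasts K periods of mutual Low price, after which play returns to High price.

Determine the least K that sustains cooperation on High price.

IC: ρ(1−ρ^K)/(1−ρ) ≥ (27−15)/(15−12) = 4.
With ρ = 9/10: need 1 − ρ^K ≥ 4·(1−9/10)/(9/10), i.e. ρ^K ≤ 0.5556.
Since (9/10)^5 = 0.5905 and (9/10)^6 = 0.5314, the smallest such K is 6.

6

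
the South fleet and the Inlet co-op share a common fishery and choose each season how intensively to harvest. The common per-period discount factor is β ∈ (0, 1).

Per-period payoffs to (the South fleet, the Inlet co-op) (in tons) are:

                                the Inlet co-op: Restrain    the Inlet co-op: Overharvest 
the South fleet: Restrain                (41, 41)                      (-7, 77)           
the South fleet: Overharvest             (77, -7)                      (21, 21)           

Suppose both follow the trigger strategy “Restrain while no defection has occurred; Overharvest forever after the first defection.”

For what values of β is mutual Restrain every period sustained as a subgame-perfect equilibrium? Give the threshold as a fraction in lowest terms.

41/(1−β) ≥ 77 + 21β/(1−β)
41 ≥ 77 − 56β
β ≥ 36/56 = 9/14.

9/14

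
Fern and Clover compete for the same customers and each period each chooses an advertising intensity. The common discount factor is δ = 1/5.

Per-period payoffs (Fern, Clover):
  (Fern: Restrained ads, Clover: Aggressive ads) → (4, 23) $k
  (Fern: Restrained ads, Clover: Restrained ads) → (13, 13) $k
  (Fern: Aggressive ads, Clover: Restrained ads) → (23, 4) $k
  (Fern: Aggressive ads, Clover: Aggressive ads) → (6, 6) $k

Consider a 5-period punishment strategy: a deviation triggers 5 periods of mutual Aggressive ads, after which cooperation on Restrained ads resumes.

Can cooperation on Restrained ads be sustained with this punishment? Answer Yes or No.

A one-shot deviation gives 23 now, then 6 for 5 periods, then back to 13.
Gain from deviating: (23−13) today; loss: (13−6) in each of the next 5 periods.
No-deviation condition: (13−6)(δ+…+δ^5) ≥ 23−13, i.e. δ+…+δ^5 ≥ 10/7.
At δ = 1/5: δ+…+δ^5 = 0.2499 < 1.4286.
So cooperation is not sustainable.

No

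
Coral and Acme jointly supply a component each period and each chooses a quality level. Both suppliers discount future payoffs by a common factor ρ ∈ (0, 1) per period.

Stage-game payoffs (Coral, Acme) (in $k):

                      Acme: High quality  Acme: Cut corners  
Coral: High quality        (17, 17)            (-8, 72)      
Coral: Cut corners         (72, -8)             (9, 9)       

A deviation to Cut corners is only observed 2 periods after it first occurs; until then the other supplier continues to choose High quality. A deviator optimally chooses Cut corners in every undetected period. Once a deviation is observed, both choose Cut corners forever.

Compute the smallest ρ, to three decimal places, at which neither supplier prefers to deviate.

0.934

Deviating for the 2 undetected periods gains 72−17 = 55 per period over cooperation, then loses 17−9 = 8 per period forever once punishment starts.
Gain: 55(1 + ρ + … + ρ^1); loss: 8·ρ^2/(1−ρ).
No profitable deviation ⇔ 55(1−ρ^2) ≤ 8·ρ^2, i.e. ρ^2 ≥ 55/(55+8) = 55/63.
Hence ρ ≥ (55/63)^(1/2) ≈ 0.934.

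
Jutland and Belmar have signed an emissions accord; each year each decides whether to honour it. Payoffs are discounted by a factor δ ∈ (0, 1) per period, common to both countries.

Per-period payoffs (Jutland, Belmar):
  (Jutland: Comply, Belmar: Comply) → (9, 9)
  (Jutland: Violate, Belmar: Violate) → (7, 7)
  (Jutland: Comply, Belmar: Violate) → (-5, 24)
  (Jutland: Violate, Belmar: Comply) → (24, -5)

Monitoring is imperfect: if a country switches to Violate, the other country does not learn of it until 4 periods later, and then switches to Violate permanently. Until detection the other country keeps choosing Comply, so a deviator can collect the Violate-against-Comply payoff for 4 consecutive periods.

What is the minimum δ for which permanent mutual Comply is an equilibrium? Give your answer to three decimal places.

A deviator earns 24 for 4 periods, then 7 forever; cooperating earns 9 forever. Multiplying the IC by (1−δ):
9 ≥ 24(1−δ^4) + 7δ^4, so 17·δ^4 ≥ 15 and δ^4 ≥ 15/17.
δ ≥ (15/17)^(1/4) ≈ 0.969.

0.969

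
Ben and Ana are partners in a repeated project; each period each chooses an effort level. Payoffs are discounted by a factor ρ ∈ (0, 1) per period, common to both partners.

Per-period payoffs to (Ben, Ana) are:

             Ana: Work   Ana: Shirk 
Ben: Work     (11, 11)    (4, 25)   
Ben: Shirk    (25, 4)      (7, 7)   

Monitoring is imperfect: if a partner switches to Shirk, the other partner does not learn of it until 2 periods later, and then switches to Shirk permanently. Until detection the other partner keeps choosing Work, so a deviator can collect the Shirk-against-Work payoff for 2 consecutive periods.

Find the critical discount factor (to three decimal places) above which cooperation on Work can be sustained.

0.882

Deviating for the 2 undetected periods gains 25−11 = 14 per period over cooperation, then loses 11−7 = 4 per period forever once punishment starts.
Gain: 14(1 + ρ + … + ρ^1); loss: 4·ρ^2/(1−ρ).
No profitable deviation ⇔ 14(1−ρ^2) ≤ 4·ρ^2, i.e. ρ^2 ≥ 14/(14+4) = 7/9.
Hence ρ ≥ (7/9)^(1/2) ≈ 0.882.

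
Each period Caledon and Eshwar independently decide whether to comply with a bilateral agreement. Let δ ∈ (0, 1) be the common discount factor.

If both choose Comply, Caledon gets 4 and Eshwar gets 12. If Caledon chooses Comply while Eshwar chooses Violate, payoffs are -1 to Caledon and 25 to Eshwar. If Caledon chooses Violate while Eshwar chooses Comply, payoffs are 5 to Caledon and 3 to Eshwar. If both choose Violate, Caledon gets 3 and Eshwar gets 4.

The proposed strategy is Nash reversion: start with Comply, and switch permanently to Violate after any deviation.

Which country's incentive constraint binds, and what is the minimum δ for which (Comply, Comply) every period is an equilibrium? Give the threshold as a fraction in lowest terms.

Eshwar; δ ≥ 13/21

Caledon: cooperation gives 4 each period; deviation gives 5 once then 3 forever.
  4/(1−δ) ≥ 5 + 3δ/(1−δ) ⇒ δ ≥ 1/2.
Eshwar: cooperation gives 12 each period; deviation gives 25 once then 4 forever.
  δ ≥ 13/21.
Both must hold, so the binding constraint is Eshwar's: δ ≥ 13/21.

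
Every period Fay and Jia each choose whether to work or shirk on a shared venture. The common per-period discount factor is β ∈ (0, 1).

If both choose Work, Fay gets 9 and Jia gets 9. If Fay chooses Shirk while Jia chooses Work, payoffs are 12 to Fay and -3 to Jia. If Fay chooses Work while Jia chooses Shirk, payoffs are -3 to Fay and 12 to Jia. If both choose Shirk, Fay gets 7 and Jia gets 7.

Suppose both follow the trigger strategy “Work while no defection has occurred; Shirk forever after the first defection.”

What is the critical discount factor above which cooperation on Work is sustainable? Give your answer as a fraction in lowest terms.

3/5

9/(1−β) ≥ 12 + 7β/(1−β)
9 ≥ 12 − 5β
β ≥ 3/5.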